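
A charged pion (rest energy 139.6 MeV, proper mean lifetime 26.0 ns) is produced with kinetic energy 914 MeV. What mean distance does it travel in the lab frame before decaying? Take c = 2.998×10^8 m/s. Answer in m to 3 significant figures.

γ = 1 + K/(m₀c²) = 1 + 914/139.6 = 7.5473
β = √(1 − 1/γ²) = 0.99118
Dilated lifetime: γτ₀ = 7.5473 × 26.0 ns = 196.23 ns
d = βc·γτ₀ = 0.99118 × (2.998×10^8 m/s) × 1.9623×10^-7 s = 58.3 m

d ≈ 58.3 m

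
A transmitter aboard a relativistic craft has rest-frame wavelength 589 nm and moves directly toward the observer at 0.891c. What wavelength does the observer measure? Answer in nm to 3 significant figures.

Relativistic Doppler: λ_obs = λ_src √((1−β)/(1+β))
= 589 × √(0.10900/1.8910) = 589 × 0.24009 = 141 nm

λ_obs ≈ 141 nm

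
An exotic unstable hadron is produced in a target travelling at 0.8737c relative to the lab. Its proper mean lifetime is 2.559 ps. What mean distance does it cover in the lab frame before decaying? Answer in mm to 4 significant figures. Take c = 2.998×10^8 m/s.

d ≈ 1.378 mm

γ = 1/√(1 − 0.8737²) = 2.05565
Dilated lifetime: Δt = γτ₀ = 2.05565 × 2.559 ps = 5.26040 ps
d = vΔt = 0.8737c × 5.26040 ps = 2.61935×10^8 m/s × 5.26040×10^-12 s = 1.378 mm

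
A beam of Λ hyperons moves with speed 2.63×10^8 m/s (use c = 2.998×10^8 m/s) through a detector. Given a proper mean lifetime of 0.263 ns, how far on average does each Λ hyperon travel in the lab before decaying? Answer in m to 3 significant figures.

d ≈ 0.144 m

β = v/c = 2.63×10^8 / 2.998×10^8 = 0.87725
γ = 1/√(1 − 0.87725²) = 2.0832
Dilated lifetime: Δt = γτ₀ = 2.0832 × 0.263 ns = 0.54788 ns
d = vΔt = 0.87725c × 0.54788 ns = 2.6300×10^8 m/s × 5.4788×10^-10 s = 0.144 m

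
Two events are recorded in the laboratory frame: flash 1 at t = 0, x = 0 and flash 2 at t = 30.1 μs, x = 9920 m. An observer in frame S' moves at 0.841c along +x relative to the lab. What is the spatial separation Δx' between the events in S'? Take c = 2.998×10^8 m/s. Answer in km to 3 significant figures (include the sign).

Δx' ≈ 4.31 km

γ = 1/√(1 − 0.841²) = 1.8483
Δx' = γ(Δx − vΔt) = 1.8483 × (9920 m − 0.841×(2.998×10^8 m/s)×30.1×10^-6 s)
= 1.8483 × (2330.8 m) = 4.31 km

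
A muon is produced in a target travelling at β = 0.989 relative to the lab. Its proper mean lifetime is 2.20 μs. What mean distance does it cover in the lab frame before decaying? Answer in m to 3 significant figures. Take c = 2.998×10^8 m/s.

γ = 1/√(1 − 0.989²) = 6.7606
Dilated lifetime: Δt = γτ₀ = 6.7606 × 2.20 μs = 14.873 μs
d = vΔt = 0.989c × 14.873 μs = 2.9650×10^8 m/s × 1.4873×10^-5 s = 4410 m

d ≈ 4410 m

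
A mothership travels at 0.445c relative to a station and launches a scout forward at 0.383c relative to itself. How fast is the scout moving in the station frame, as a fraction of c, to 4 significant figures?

Compose boost 2: (0.383 + 0.445)/(1 + 0.383×0.445) = 0.8280/1.17043 = 0.7074

u ≈ 0.7074c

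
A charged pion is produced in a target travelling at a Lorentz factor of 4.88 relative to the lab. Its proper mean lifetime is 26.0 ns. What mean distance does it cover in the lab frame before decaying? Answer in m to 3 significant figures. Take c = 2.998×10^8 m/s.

β = √(1 − 1/γ²) = √(1 − 1/4.88²) = 0.97878
Dilated lifetime: Δt = γτ₀ = 4.88 × 26.0 ns = 126.88 ns
d = vΔt = 0.97878c × 126.88 ns = 2.9344×10^8 m/s × 1.2688×10^-7 s = 37.2 m

d ≈ 37.2 m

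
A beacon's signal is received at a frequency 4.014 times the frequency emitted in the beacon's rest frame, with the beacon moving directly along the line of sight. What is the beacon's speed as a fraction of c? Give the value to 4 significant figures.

f_obs/f_src = √((1+β)/(1−β)) = 4.014  ⇒  (1+β)/(1−β) = 16.1122
β = |1 − D²|/(1 + D²) = |1 − 16.1122|/(1 + 16.1122) = 0.8831

β ≈ 0.8831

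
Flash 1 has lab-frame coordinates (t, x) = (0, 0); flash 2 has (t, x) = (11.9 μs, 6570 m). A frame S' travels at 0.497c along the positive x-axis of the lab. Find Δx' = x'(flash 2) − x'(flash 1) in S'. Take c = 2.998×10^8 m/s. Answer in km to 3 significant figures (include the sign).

Δx' ≈ 5.53 km

γ = 1/√(1 − 0.497²) = 1.1524
Δx' = γ(Δx − vΔt) = 1.1524 × (6570 m − 0.497×(2.998×10^8 m/s)×11.9×10^-6 s)
= 1.1524 × (4796.9 m) = 5.53 km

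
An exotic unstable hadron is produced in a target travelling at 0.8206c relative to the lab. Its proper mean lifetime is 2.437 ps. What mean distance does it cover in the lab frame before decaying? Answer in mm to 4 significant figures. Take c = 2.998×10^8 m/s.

d ≈ 1.049 mm

γ = 1/√(1 − 0.8206²) = 1.74977
Dilated lifetime: Δt = γτ₀ = 1.74977 × 2.437 ps = 4.26419 ps
d = vΔt = 0.8206c × 4.26419 ps = 2.46016×10^8 m/s × 4.26419×10^-12 s = 1.049 mm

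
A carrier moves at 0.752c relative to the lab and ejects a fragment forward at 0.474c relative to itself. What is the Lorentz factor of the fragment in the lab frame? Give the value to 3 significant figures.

γ ≈ 2.34

u_lab = (0.474 + 0.752)/(1 + 0.474×0.752) = 1.226/1.35645 = 0.903831
γ = 1/√(1 − 0.903831²) = 2.34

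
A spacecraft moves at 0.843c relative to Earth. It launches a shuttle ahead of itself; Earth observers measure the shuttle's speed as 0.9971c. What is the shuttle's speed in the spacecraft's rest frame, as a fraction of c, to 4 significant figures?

u' ≈ 0.9665c

Inverse velocity addition: u' = (u − v)/(1 − uv/c²)
= (0.9971 − 0.843)/(1 − 0.9971×0.843) = 0.1541/0.159445 = 0.9665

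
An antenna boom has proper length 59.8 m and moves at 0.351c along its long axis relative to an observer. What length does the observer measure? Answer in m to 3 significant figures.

γ = 1/√(1 − 0.351²) = 1.0679
Length contraction: L = L₀/γ = 59.8/1.0679 = 56.0 m

L ≈ 56.0 m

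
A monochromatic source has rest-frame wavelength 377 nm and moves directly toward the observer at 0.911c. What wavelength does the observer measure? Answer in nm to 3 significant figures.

Relativistic Doppler: λ_obs = λ_src √((1−β)/(1+β))
= 377 × √(0.089000/1.9110) = 377 × 0.21581 = 81.4 nm

λ_obs ≈ 81.4 nm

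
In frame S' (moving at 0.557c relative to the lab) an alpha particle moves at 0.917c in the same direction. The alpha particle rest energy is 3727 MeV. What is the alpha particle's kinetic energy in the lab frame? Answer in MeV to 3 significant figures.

u_lab = (0.917 + 0.557)/(1 + 0.917×0.557) = 0.975662
γ = 1/√(1 − 0.975662²) = 4.5604
K = (γ − 1)m₀c² = (4.5604 − 1) × 3727 = 3.5604 × 3727 = 13300 MeV

K ≈ 13300 MeV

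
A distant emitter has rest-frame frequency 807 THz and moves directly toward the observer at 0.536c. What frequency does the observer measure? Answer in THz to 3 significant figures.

f_obs ≈ 1470 THz

Relativistic Doppler: f_obs = f_src √((1+β)/(1−β))
= 807 × √(1.5360/0.46400) = 807 × 1.8194 = 1470 THz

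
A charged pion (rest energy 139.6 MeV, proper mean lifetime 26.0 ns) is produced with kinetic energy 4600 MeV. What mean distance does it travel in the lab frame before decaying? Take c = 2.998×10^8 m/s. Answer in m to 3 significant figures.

d ≈ 265 m

γ = 1 + K/(m₀c²) = 1 + 4600/139.6 = 33.951
β = √(1 − 1/γ²) = 0.99957
Dilated lifetime: γτ₀ = 33.951 × 26.0 ns = 882.73 ns
d = βc·γτ₀ = 0.99957 × (2.998×10^8 m/s) × 8.8273×10^-7 s = 265 m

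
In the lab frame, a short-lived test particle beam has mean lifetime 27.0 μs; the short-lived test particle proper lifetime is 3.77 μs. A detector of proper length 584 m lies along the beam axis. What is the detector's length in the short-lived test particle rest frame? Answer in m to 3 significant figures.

L ≈ 81.5 m

Time dilation ⇒ γ = Δt/τ₀ = 27.0/3.77 = 7.1618
Length contraction: L = L₀/γ = 584/7.1618 = 81.5 m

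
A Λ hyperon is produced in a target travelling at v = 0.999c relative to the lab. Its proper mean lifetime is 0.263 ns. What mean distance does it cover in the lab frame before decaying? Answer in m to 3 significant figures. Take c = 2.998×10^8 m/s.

d ≈ 1.76 m

γ = 1/√(1 − 0.999²) = 22.366
Dilated lifetime: Δt = γτ₀ = 22.366 × 0.263 ns = 5.8823 ns
d = vΔt = 0.999c × 5.8823 ns = 2.9950×10^8 m/s × 5.8823×10^-9 s = 1.76 m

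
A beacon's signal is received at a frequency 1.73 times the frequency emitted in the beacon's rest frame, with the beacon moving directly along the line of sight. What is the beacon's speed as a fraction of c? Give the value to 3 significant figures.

f_obs/f_src = √((1+β)/(1−β)) = 1.73  ⇒  (1+β)/(1−β) = 2.9929
β = |1 − D²|/(1 + D²) = |1 − 2.9929|/(1 + 2.9929) = 0.499

β ≈ 0.499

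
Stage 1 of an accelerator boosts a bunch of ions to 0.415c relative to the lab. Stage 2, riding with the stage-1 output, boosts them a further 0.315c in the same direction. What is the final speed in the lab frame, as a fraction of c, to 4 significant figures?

u ≈ 0.6456c

Compose boost 2: (0.315 + 0.415)/(1 + 0.315×0.415) = 0.7300/1.13072 = 0.6456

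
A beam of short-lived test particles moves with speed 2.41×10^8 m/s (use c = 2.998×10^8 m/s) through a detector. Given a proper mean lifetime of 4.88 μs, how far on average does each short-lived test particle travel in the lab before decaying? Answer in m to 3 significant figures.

d ≈ 1980 m

β = v/c = 2.41×10^8 / 2.998×10^8 = 0.80387
γ = 1/√(1 − 0.80387²) = 1.6812
Dilated lifetime: Δt = γτ₀ = 1.6812 × 4.88 μs = 8.2044 μs
d = vΔt = 0.80387c × 8.2044 μs = 2.4100×10^8 m/s × 8.2044×10^-6 s = 1980 m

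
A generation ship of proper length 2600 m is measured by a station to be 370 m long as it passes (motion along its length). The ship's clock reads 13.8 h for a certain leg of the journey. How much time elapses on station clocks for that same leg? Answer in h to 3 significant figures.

Δt ≈ 97.0 h

Length contraction ⇒ γ = L₀/L = 2600/370 = 7.0270
Time dilation: Δt = γτ₀ = 7.0270 × 13.8 h = 97.0 h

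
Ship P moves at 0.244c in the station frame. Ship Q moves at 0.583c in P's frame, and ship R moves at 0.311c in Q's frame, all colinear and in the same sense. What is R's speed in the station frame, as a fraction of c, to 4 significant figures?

u ≈ 0.8448c

Compose boost 2: (0.583 + 0.244)/(1 + 0.583×0.244) = 0.8270/1.14225 = 0.724008
Compose boost 3: (0.311 + 0.724008)/(1 + 0.311×0.724008) = 1.03501/1.22517 = 0.8448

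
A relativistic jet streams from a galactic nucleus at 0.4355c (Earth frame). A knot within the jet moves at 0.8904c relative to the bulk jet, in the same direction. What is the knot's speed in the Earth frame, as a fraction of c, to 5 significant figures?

Relativistic velocity addition: u = (u' + v)/(1 + u'v/c²)
= (0.8904 + 0.4355)/(1 + 0.8904×0.4355) = 1.3259/1.387769 = 0.95542

u ≈ 0.95542c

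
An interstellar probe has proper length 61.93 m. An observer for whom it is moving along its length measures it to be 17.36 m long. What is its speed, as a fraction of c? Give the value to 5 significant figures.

γ = L₀/L = 61.93/17.36 = 3.567396
β = √(1 − 1/γ²) = 0.95991

β ≈ 0.95991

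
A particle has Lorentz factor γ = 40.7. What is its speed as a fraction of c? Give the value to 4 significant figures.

β ≈ 0.9997

β = √(1 − 1/γ²) = √(1 − 1/40.7²) = √(0.999396) = 0.9997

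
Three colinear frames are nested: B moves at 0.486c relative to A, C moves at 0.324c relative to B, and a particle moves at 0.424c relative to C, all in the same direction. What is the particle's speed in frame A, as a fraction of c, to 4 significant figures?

u ≈ 0.8667c

Compose boost 2: (0.324 + 0.486)/(1 + 0.324×0.486) = 0.8100/1.15746 = 0.699806
Compose boost 3: (0.424 + 0.699806)/(1 + 0.424×0.699806) = 1.12381/1.29672 = 0.8667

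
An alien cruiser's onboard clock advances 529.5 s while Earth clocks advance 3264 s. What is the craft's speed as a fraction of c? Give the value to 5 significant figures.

β ≈ 0.98675

γ = Δt/τ₀ = 3264/529.5 = 6.164306
β = √(1 − 1/γ²) = √(1 − 1/6.164306²) = 0.98675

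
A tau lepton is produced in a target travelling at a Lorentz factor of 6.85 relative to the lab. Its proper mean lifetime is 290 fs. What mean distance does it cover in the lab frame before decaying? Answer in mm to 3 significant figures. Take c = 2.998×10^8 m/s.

β = √(1 − 1/γ²) = √(1 − 1/6.85²) = 0.98929
Dilated lifetime: Δt = γτ₀ = 6.85 × 290 fs = 1986.5 fs
d = vΔt = 0.98929c × 1986.5 fs = 2.9659×10^8 m/s × 1.9865×10^-12 s = 0.589 mm

d ≈ 0.589 mm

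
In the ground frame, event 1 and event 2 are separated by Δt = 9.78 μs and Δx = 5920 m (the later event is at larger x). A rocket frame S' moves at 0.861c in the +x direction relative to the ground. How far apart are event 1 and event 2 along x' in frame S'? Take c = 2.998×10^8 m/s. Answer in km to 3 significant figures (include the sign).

Δx' ≈ 6.68 km

γ = 1/√(1 − 0.861²) = 1.9662
Δx' = γ(Δx − vΔt) = 1.9662 × (5920 m − 0.861×(2.998×10^8 m/s)×9.78×10^-6 s)
= 1.9662 × (3395.5 m) = 6.68 km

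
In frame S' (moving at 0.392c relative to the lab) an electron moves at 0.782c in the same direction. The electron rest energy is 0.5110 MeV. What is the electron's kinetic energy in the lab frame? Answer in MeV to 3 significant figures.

u_lab = (0.782 + 0.392)/(1 + 0.782×0.392) = 0.898554
γ = 1/√(1 − 0.898554²) = 2.2786
K = (γ − 1)m₀c² = (2.2786 − 1) × 0.5110 = 1.2786 × 0.5110 = 0.653 MeV

K ≈ 0.653 MeV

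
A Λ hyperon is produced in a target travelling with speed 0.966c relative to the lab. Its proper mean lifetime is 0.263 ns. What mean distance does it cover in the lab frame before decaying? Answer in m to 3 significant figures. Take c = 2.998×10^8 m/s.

d ≈ 0.295 m

γ = 1/√(1 − 0.966²) = 3.8678
Dilated lifetime: Δt = γτ₀ = 3.8678 × 0.263 ns = 1.0172 ns
d = vΔt = 0.966c × 1.0172 ns = 2.8961×10^8 m/s × 1.0172×10^-9 s = 0.295 m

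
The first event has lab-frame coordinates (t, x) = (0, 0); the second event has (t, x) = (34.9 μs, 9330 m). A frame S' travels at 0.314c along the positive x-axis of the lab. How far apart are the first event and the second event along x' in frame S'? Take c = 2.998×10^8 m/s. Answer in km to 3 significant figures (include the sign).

Δx' ≈ 6.37 km

γ = 1/√(1 − 0.314²) = 1.0533
Δx' = γ(Δx − vΔt) = 1.0533 × (9330 m − 0.314×(2.998×10^8 m/s)×34.9×10^-6 s)
= 1.0533 × (6044.6 m) = 6.37 km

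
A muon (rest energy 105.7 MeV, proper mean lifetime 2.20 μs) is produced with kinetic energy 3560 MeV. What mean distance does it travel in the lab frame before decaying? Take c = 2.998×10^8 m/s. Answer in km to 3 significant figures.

γ = 1 + K/(m₀c²) = 1 + 3560/105.7 = 34.680
β = √(1 − 1/γ²) = 0.99958
Dilated lifetime: γτ₀ = 34.680 × 2.20 μs = 76.296 μs
d = βc·γτ₀ = 0.99958 × (2.998×10^8 m/s) × 7.6296×10^-5 s = 22.9 km

d ≈ 22.9 km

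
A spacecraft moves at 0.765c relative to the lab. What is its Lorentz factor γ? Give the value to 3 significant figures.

γ = 1/√(1 − β²) = 1/√(1 − 0.765²) = 1/√(0.41478) = 1.55

γ ≈ 1.55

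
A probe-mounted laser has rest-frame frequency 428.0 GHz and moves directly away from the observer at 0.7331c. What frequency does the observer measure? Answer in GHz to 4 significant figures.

f_obs ≈ 168.0 GHz

Relativistic Doppler: f_obs = f_src √((1−β)/(1+β))
= 428.0 × √(0.266900/1.73310) = 428.0 × 0.392430 = 168.0 GHz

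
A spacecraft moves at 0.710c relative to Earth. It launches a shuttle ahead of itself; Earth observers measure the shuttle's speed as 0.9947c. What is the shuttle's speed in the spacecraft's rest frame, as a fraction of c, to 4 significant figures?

Inverse velocity addition: u' = (u − v)/(1 − uv/c²)
= (0.9947 − 0.710)/(1 − 0.9947×0.710) = 0.2847/0.293763 = 0.9691

u' ≈ 0.9691c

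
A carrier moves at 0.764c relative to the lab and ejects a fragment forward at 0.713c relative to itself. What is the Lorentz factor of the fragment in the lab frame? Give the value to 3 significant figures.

u_lab = (0.713 + 0.764)/(1 + 0.713×0.764) = 1.477/1.54473 = 0.956153
γ = 1/√(1 − 0.956153²) = 3.41

γ ≈ 3.41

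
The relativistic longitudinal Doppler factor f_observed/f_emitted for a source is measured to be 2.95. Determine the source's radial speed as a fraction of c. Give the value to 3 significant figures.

f_obs/f_src = √((1+β)/(1−β)) = 2.95  ⇒  (1+β)/(1−β) = 8.7025
β = |1 − D²|/(1 + D²) = |1 − 8.7025|/(1 + 8.7025) = 0.794

β ≈ 0.794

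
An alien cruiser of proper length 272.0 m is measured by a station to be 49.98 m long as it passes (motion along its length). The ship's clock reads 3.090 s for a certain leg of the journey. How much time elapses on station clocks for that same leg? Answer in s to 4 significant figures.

Δt ≈ 16.82 s

Length contraction ⇒ γ = L₀/L = 272.0/49.98 = 5.44218
Time dilation: Δt = γτ₀ = 5.44218 × 3.090 s = 16.82 s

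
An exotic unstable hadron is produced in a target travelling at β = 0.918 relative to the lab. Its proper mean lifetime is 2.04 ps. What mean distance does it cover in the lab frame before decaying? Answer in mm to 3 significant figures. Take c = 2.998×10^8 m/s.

γ = 1/√(1 − 0.918²) = 2.5216
Dilated lifetime: Δt = γτ₀ = 2.5216 × 2.04 ps = 5.1440 ps
d = vΔt = 0.918c × 5.1440 ps = 2.7522×10^8 m/s × 5.1440×10^-12 s = 1.42 mm

d ≈ 1.42 mm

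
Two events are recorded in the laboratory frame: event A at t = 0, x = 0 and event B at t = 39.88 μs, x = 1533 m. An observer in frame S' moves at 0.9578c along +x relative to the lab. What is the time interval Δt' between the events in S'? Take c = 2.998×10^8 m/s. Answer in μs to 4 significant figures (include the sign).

Δt' ≈ 121.7 μs

γ = 1/√(1 − 0.9578²) = 3.47904
Δt' = γ(Δt − vΔx/c²) = 3.47904 × (39.88 μs − 0.9578×1533 m / (2.998×10^8 m/s))
= 3.47904 × (34.9824 μs) = 121.7 μs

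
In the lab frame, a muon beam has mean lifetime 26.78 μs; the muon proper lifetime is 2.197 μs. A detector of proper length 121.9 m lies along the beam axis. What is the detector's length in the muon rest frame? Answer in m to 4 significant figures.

L ≈ 10.00 m

Time dilation ⇒ γ = Δt/τ₀ = 26.78/2.197 = 12.1893
Length contraction: L = L₀/γ = 121.9/12.1893 = 10.00 m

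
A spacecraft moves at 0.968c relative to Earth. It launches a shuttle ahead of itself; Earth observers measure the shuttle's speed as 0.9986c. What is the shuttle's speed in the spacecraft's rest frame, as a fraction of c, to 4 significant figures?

Inverse velocity addition: u' = (u − v)/(1 − uv/c²)
= (0.9986 − 0.968)/(1 − 0.9986×0.968) = 0.03060/0.0333552 = 0.9174

u' ≈ 0.9174c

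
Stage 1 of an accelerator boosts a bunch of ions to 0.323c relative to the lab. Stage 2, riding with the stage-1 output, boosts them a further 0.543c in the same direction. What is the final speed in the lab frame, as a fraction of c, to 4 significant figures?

u ≈ 0.7368c

Compose boost 2: (0.543 + 0.323)/(1 + 0.543×0.323) = 0.8660/1.17539 = 0.7368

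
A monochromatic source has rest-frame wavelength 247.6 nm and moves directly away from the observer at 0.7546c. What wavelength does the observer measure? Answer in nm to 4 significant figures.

λ_obs ≈ 662.1 nm

Relativistic Doppler: λ_obs = λ_src √((1+β)/(1−β))
= 247.6 × √(1.75460/0.245400) = 247.6 × 2.67394 = 662.1 nm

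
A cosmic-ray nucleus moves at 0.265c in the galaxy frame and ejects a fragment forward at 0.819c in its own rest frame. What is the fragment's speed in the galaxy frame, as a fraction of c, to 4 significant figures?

u ≈ 0.8907c

Compose boost 2: (0.819 + 0.265)/(1 + 0.819×0.265) = 1.084/1.21704 = 0.8907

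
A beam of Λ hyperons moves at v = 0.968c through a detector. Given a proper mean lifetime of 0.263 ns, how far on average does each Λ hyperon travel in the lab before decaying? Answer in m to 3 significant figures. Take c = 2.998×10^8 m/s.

γ = 1/√(1 − 0.968²) = 3.9849
Dilated lifetime: Δt = γτ₀ = 3.9849 × 0.263 ns = 1.0480 ns
d = vΔt = 0.968c × 1.0480 ns = 2.9021×10^8 m/s × 1.0480×10^-9 s = 0.304 m

d ≈ 0.304 m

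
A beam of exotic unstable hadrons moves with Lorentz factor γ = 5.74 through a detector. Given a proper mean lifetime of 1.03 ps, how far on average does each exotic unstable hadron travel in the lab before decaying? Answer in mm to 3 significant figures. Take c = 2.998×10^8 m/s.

d ≈ 1.75 mm

β = √(1 − 1/γ²) = √(1 − 1/5.74²) = 0.98471
Dilated lifetime: Δt = γτ₀ = 5.74 × 1.03 ps = 5.9122 ps
d = vΔt = 0.98471c × 5.9122 ps = 2.9522×10^8 m/s × 5.9122×10^-12 s = 1.75 mm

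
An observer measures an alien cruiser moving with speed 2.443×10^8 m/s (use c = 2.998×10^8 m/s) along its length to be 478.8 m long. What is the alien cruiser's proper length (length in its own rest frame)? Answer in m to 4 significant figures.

L₀ ≈ 826.0 m

β = v/c = 2.443×10^8 / 2.998×10^8 = 0.814877
γ = 1/√(1 − 0.814877²) = 1.72523
L₀ = γL = 1.72523 × 478.8 = 826.0 m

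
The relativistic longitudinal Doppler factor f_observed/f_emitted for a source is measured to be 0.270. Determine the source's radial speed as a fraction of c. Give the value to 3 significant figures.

f_obs/f_src = √((1−β)/(1+β)) = 0.270  ⇒  (1−β)/(1+β) = 0.072900
β = |1 − D²|/(1 + D²) = |1 − 0.072900|/(1 + 0.072900) = 0.864

β ≈ 0.864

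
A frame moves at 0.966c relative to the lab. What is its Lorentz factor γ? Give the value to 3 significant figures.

γ = 1/√(1 − β²) = 1/√(1 − 0.966²) = 1/√(0.066844) = 3.87

γ ≈ 3.87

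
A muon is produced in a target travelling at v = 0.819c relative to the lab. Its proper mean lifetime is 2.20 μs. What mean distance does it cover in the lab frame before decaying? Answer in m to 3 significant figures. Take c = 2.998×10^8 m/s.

d ≈ 941 m

γ = 1/√(1 − 0.819²) = 1.7428
Dilated lifetime: Δt = γτ₀ = 1.7428 × 2.20 μs = 3.8341 μs
d = vΔt = 0.819c × 3.8341 μs = 2.4554×10^8 m/s × 3.8341×10^-6 s = 941 m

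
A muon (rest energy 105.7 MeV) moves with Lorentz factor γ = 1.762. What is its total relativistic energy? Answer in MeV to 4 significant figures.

γ = 1.762 (given)
E = γm₀c² = 1.762 × 105.7 MeV = 186.2 MeV

E ≈ 186.2 MeV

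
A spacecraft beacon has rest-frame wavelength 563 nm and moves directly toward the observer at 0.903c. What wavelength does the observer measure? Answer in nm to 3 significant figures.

Relativistic Doppler: λ_obs = λ_src √((1−β)/(1+β))
= 563 × √(0.097000/1.9030) = 563 × 0.22577 = 127 nm

λ_obs ≈ 127 nm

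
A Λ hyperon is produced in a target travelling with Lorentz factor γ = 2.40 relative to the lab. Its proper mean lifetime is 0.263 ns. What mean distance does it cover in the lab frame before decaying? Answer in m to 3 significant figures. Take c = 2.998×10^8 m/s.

β = √(1 − 1/γ²) = √(1 − 1/2.40²) = 0.90906
Dilated lifetime: Δt = γτ₀ = 2.40 × 0.263 ns = 0.63120 ns
d = vΔt = 0.90906c × 0.63120 ns = 2.7254×10^8 m/s × 6.3120×10^-10 s = 0.172 m

d ≈ 0.172 m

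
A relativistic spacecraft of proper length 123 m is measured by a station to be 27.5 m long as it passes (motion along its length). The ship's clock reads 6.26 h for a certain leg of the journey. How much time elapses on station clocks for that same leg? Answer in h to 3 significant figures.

Δt ≈ 28.0 h

Length contraction ⇒ γ = L₀/L = 123/27.5 = 4.4727
Time dilation: Δt = γτ₀ = 4.4727 × 6.26 h = 28.0 h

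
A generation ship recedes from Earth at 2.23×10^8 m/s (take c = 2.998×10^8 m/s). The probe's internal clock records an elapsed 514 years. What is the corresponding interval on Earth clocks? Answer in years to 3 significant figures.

β = v/c = 2.23×10^8 / 2.998×10^8 = 0.74383
γ = 1/√(1 − 0.74383²) = 1.4962
Time dilation: Δt = γτ₀ = 1.4962 × 514 years = 769 years

Δt ≈ 769 years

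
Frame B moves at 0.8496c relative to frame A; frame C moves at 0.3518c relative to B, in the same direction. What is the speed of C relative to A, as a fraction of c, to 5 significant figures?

Compose boost 2: (0.3518 + 0.8496)/(1 + 0.3518×0.8496) = 1.2014/1.298889 = 0.92494

u ≈ 0.92494c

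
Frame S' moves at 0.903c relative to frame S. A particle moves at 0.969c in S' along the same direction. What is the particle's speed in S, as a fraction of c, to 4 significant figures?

u ≈ 0.9984c

Relativistic velocity addition: u = (u' + v)/(1 + u'v/c²)
= (0.969 + 0.903)/(1 + 0.969×0.903) = 1.872/1.87501 = 0.9984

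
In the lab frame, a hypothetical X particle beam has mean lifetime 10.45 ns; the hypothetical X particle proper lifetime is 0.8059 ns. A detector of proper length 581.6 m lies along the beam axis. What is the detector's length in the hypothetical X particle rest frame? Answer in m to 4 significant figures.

L ≈ 44.85 m

Time dilation ⇒ γ = Δt/τ₀ = 10.45/0.8059 = 12.9669
Length contraction: L = L₀/γ = 581.6/12.9669 = 44.85 m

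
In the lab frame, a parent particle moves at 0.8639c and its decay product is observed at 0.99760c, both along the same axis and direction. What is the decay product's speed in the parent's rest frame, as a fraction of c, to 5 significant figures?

u' ≈ 0.96763c

Inverse velocity addition: u' = (u − v)/(1 − uv/c²)
= (0.99760 − 0.8639)/(1 − 0.99760×0.8639) = 0.13370/0.1381734 = 0.96763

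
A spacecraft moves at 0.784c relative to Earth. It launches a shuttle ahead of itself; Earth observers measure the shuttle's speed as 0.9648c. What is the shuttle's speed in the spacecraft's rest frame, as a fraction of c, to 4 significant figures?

u' ≈ 0.7422c

Inverse velocity addition: u' = (u − v)/(1 − uv/c²)
= (0.9648 − 0.784)/(1 − 0.9648×0.784) = 0.1808/0.243597 = 0.7422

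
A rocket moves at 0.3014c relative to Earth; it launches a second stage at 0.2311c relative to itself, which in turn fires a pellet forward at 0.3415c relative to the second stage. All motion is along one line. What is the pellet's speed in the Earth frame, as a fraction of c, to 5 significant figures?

u ≈ 0.71737c

Compose boost 2: (0.2311 + 0.3014)/(1 + 0.2311×0.3014) = 0.53250/1.069654 = 0.4978247
Compose boost 3: (0.3415 + 0.4978247)/(1 + 0.3415×0.4978247) = 0.8393247/1.170007 = 0.71737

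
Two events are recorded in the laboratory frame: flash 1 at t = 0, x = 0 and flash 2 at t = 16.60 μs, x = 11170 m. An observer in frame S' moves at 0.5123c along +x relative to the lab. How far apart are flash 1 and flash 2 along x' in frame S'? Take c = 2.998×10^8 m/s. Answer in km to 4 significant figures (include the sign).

γ = 1/√(1 − 0.5123²) = 1.16441
Δx' = γ(Δx − vΔt) = 1.16441 × (11170 m − 0.5123×(2.998×10^8 m/s)×16.60×10^-6 s)
= 1.16441 × (8620.45 m) = 10.04 km

Δx' ≈ 10.04 km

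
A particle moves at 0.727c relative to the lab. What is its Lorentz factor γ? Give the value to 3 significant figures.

γ ≈ 1.46

γ = 1/√(1 − β²) = 1/√(1 − 0.727²) = 1/√(0.47147) = 1.46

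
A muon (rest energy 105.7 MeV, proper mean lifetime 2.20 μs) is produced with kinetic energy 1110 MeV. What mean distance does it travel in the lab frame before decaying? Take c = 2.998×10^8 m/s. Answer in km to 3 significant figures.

γ = 1 + K/(m₀c²) = 1 + 1110/105.7 = 11.501
β = √(1 − 1/γ²) = 0.99621
Dilated lifetime: γτ₀ = 11.501 × 2.20 μs = 25.303 μs
d = βc·γτ₀ = 0.99621 × (2.998×10^8 m/s) × 2.5303×10^-5 s = 7.56 km

d ≈ 7.56 km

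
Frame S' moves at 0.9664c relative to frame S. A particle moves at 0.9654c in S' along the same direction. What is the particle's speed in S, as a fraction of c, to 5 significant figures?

Relativistic velocity addition: u = (u' + v)/(1 + u'v/c²)
= (0.9654 + 0.9664)/(1 + 0.9654×0.9664) = 1.9318/1.932963 = 0.99940

u ≈ 0.99940c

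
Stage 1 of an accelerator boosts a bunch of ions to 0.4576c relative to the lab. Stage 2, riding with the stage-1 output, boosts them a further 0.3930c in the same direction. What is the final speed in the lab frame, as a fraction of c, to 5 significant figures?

u ≈ 0.72095c

Compose boost 2: (0.3930 + 0.4576)/(1 + 0.3930×0.4576) = 0.85060/1.179837 = 0.72095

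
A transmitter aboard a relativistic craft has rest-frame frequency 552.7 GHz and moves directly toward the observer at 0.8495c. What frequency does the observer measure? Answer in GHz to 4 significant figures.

f_obs ≈ 1938 GHz

Relativistic Doppler: f_obs = f_src √((1+β)/(1−β))
= 552.7 × √(1.84950/0.150500) = 552.7 × 3.50557 = 1938 GHz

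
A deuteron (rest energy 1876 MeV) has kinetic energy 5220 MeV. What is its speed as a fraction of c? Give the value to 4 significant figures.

γ = 1 + K/(m₀c²) = 1 + 5220/1876 = 3.78252
β = √(1 − 1/γ²) = 0.9644

β ≈ 0.9644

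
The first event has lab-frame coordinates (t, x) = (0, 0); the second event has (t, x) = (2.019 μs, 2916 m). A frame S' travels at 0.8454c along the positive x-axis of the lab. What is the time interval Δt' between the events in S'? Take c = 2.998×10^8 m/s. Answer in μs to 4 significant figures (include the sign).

γ = 1/√(1 − 0.8454²) = 1.87219
Δt' = γ(Δt − vΔx/c²) = 1.87219 × (2.019 μs − 0.8454×2916 m / (2.998×10^8 m/s))
= 1.87219 × (-6.20377 μs) = -11.61 μs

Δt' ≈ -11.61 μs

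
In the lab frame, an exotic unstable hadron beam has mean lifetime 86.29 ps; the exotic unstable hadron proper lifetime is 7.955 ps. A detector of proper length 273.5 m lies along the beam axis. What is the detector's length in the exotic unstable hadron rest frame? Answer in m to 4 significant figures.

L ≈ 25.21 m

Time dilation ⇒ γ = Δt/τ₀ = 86.29/7.955 = 10.8473
Length contraction: L = L₀/γ = 273.5/10.8473 = 25.21 m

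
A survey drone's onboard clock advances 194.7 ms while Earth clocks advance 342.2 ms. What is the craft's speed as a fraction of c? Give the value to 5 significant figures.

γ = Δt/τ₀ = 342.2/194.7 = 1.757576
β = √(1 − 1/γ²) = √(1 − 1/1.757576²) = 0.82236

β ≈ 0.82236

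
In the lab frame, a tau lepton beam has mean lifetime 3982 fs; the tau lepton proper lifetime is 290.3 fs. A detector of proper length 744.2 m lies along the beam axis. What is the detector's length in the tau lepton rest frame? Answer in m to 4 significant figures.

Time dilation ⇒ γ = Δt/τ₀ = 3982/290.3 = 13.7168
Length contraction: L = L₀/γ = 744.2/13.7168 = 54.25 m

L ≈ 54.25 m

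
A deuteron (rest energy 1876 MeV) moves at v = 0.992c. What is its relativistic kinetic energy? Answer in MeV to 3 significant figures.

γ = 1/√(1 − 0.992²) = 7.9216
K = (γ − 1)m₀c² = (7.9216 − 1) × 1876 MeV = 6.9216 × 1876 MeV = 13000 MeV

K ≈ 13000 MeV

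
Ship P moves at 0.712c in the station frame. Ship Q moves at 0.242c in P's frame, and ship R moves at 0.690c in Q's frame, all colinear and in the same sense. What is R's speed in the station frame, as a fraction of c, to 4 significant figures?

u ≈ 0.9630c

Compose boost 2: (0.242 + 0.712)/(1 + 0.242×0.712) = 0.9540/1.17230 = 0.813782
Compose boost 3: (0.690 + 0.813782)/(1 + 0.690×0.813782) = 1.50378/1.56151 = 0.9630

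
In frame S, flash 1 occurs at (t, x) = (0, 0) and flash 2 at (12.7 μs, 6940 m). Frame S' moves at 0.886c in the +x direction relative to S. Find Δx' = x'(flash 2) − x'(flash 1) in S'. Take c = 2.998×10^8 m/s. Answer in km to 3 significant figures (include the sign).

γ = 1/√(1 − 0.886²) = 2.1566
Δx' = γ(Δx − vΔt) = 2.1566 × (6940 m − 0.886×(2.998×10^8 m/s)×12.7×10^-6 s)
= 2.1566 × (3566.6 m) = 7.69 km

Δx' ≈ 7.69 km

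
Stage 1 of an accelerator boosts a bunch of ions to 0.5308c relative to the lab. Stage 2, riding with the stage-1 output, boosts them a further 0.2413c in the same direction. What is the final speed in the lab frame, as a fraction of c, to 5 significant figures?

u ≈ 0.68444c

Compose boost 2: (0.2413 + 0.5308)/(1 + 0.2413×0.5308) = 0.77210/1.128082 = 0.68444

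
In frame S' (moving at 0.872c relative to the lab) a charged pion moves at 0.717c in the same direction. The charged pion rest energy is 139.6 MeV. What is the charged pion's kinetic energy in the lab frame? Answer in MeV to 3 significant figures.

K ≈ 525 MeV

u_lab = (0.717 + 0.872)/(1 + 0.717×0.872) = 0.977711
γ = 1/√(1 − 0.977711²) = 4.7630
K = (γ − 1)m₀c² = (4.7630 − 1) × 139.6 = 3.7630 × 139.6 = 525 MeV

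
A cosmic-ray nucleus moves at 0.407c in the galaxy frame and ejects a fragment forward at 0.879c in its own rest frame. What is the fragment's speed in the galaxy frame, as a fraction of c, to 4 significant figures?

u ≈ 0.9472c

Compose boost 2: (0.879 + 0.407)/(1 + 0.879×0.407) = 1.286/1.35775 = 0.9472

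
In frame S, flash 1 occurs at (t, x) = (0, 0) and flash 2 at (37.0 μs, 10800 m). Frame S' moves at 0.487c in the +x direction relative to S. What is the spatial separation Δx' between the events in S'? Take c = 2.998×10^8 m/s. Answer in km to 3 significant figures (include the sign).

γ = 1/√(1 − 0.487²) = 1.1449
Δx' = γ(Δx − vΔt) = 1.1449 × (10800 m − 0.487×(2.998×10^8 m/s)×37.0×10^-6 s)
= 1.1449 × (5397.9 m) = 6.18 km

Δx' ≈ 6.18 km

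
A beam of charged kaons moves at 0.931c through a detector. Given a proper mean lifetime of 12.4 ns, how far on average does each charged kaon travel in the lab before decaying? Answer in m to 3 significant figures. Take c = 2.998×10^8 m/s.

γ = 1/√(1 − 0.931²) = 2.7396
Dilated lifetime: Δt = γτ₀ = 2.7396 × 12.4 ns = 33.971 ns
d = vΔt = 0.931c × 33.971 ns = 2.7911×10^8 m/s × 3.3971×10^-8 s = 9.48 m

d ≈ 9.48 m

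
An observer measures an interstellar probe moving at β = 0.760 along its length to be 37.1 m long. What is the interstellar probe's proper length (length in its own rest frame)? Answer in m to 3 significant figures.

L₀ ≈ 57.1 m

γ = 1/√(1 − 0.760²) = 1.5386
L₀ = γL = 1.5386 × 37.1 = 57.1 m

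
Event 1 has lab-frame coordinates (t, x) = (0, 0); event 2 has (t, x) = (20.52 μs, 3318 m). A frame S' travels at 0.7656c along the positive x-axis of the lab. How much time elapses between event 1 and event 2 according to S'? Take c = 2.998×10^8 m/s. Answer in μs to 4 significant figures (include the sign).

γ = 1/√(1 − 0.7656²) = 1.55444
Δt' = γ(Δt − vΔx/c²) = 1.55444 × (20.52 μs − 0.7656×3318 m / (2.998×10^8 m/s))
= 1.55444 × (12.0468 μs) = 18.73 μs

Δt' ≈ 18.73 μs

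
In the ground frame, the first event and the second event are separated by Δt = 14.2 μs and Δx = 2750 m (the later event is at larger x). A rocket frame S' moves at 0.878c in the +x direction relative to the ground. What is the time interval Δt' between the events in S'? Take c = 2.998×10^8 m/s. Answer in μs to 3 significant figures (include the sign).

γ = 1/√(1 − 0.878²) = 2.0892
Δt' = γ(Δt − vΔx/c²) = 2.0892 × (14.2 μs − 0.878×2750 m / (2.998×10^8 m/s))
= 2.0892 × (6.1463 μs) = 12.8 μs

Δt' ≈ 12.8 μs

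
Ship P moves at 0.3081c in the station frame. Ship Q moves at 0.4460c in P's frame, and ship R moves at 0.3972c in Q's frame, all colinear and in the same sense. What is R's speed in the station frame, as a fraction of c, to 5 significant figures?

u ≈ 0.83920c

Compose boost 2: (0.4460 + 0.3081)/(1 + 0.4460×0.3081) = 0.75410/1.137413 = 0.6629960
Compose boost 3: (0.3972 + 0.6629960)/(1 + 0.3972×0.6629960) = 1.060196/1.263342 = 0.83920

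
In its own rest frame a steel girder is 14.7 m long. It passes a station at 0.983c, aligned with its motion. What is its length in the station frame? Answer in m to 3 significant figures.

L ≈ 2.70 m

γ = 1/√(1 − 0.983²) = 5.4465
Length contraction: L = L₀/γ = 14.7/5.4465 = 2.70 m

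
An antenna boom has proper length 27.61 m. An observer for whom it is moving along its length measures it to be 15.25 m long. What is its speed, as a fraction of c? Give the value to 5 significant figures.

β ≈ 0.83362

γ = L₀/L = 27.61/15.25 = 1.810492
β = √(1 − 1/γ²) = 0.83362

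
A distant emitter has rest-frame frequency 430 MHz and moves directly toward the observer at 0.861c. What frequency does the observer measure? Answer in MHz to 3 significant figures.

f_obs ≈ 1570 MHz

Relativistic Doppler: f_obs = f_src √((1+β)/(1−β))
= 430 × √(1.8610/0.13900) = 430 × 3.6590 = 1570 MHz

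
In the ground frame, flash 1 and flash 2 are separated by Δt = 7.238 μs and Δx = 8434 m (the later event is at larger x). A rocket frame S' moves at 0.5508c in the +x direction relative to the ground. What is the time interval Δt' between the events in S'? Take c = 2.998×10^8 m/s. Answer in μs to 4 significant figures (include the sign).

γ = 1/√(1 − 0.5508²) = 1.19813
Δt' = γ(Δt − vΔx/c²) = 1.19813 × (7.238 μs − 0.5508×8434 m / (2.998×10^8 m/s))
= 1.19813 × (-8.25715 μs) = -9.893 μs

Δt' ≈ -9.893 μs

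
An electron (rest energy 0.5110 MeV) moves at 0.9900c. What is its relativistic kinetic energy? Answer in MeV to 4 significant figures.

γ = 1/√(1 − 0.9900²) = 7.08881
K = (γ − 1)m₀c² = (7.08881 − 1) × 0.5110 MeV = 6.08881 × 0.5110 MeV = 3.111 MeV

K ≈ 3.111 MeV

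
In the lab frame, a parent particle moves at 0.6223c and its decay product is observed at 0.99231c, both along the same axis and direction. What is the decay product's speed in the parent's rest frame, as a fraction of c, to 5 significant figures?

u' ≈ 0.96738c

Inverse velocity addition: u' = (u − v)/(1 − uv/c²)
= (0.99231 − 0.6223)/(1 − 0.99231×0.6223) = 0.37001/0.3824855 = 0.96738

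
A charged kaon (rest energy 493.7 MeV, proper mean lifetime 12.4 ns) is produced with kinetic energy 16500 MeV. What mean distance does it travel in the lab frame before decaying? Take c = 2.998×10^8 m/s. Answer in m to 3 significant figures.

γ = 1 + K/(m₀c²) = 1 + 16500/493.7 = 34.421
β = √(1 − 1/γ²) = 0.99958
Dilated lifetime: γτ₀ = 34.421 × 12.4 ns = 426.82 ns
d = βc·γτ₀ = 0.99958 × (2.998×10^8 m/s) × 4.2682×10^-7 s = 128 m

d ≈ 128 m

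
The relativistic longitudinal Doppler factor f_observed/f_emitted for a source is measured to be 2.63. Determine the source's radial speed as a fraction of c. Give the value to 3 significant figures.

f_obs/f_src = √((1+β)/(1−β)) = 2.63  ⇒  (1+β)/(1−β) = 6.9169
β = |1 − D²|/(1 + D²) = |1 − 6.9169|/(1 + 6.9169) = 0.747

β ≈ 0.747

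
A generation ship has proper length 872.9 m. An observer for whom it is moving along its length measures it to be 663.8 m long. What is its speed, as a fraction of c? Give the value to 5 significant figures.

β ≈ 0.64939

γ = L₀/L = 872.9/663.8 = 1.315005
β = √(1 − 1/γ²) = 0.64939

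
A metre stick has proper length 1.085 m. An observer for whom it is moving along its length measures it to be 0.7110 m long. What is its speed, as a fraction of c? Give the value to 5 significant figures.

β ≈ 0.75537

γ = L₀/L = 1.085/0.7110 = 1.526020
β = √(1 − 1/γ²) = 0.75537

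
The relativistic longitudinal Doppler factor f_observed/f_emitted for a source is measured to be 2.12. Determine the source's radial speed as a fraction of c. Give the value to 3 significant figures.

β ≈ 0.636

f_obs/f_src = √((1+β)/(1−β)) = 2.12  ⇒  (1+β)/(1−β) = 4.4944
β = |1 − D²|/(1 + D²) = |1 − 4.4944|/(1 + 4.4944) = 0.636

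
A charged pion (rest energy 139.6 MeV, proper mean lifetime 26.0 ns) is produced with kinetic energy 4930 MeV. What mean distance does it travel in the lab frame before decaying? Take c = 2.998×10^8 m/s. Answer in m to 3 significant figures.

γ = 1 + K/(m₀c²) = 1 + 4930/139.6 = 36.315
β = √(1 − 1/γ²) = 0.99962
Dilated lifetime: γτ₀ = 36.315 × 26.0 ns = 944.19 ns
d = βc·γτ₀ = 0.99962 × (2.998×10^8 m/s) × 9.4419×10^-7 s = 283 m

d ≈ 283 m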